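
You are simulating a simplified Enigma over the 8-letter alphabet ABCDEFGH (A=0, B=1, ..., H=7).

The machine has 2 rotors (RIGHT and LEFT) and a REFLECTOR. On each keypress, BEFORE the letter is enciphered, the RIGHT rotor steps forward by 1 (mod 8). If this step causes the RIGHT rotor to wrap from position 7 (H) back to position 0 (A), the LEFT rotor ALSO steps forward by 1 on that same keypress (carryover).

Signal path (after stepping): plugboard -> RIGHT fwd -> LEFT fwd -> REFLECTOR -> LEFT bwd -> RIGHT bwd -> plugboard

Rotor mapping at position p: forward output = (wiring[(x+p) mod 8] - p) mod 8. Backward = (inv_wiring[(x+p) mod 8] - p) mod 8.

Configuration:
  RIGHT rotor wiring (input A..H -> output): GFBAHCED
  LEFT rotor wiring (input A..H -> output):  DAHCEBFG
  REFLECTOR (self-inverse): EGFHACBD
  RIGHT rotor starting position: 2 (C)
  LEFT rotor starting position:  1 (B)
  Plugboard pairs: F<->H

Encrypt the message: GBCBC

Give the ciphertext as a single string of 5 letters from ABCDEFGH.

Char 1 ('G'): step: R->3, L=1; G->plug->G->R->C->L->B->refl->G->L'->B->R'->D->plug->D
Char 2 ('B'): step: R->4, L=1; B->plug->B->R->G->L->F->refl->C->L'->H->R'->D->plug->D
Char 3 ('C'): step: R->5, L=1; C->plug->C->R->G->L->F->refl->C->L'->H->R'->B->plug->B
Char 4 ('B'): step: R->6, L=1; B->plug->B->R->F->L->E->refl->A->L'->E->R'->H->plug->F
Char 5 ('C'): step: R->7, L=1; C->plug->C->R->G->L->F->refl->C->L'->H->R'->B->plug->B

Answer: DDBFB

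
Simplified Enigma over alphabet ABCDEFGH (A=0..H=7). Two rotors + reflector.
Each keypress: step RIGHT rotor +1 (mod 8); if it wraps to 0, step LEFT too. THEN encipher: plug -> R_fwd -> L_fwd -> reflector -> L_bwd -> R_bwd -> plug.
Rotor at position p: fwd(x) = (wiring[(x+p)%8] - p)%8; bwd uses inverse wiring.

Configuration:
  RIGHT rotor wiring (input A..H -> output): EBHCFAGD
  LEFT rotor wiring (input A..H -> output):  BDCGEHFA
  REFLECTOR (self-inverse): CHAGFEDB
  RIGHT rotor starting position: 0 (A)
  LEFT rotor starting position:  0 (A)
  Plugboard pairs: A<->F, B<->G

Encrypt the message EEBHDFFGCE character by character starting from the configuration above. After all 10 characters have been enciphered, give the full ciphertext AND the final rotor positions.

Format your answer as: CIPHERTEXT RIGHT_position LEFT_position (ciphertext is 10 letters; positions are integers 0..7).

Answer: BDHGAGABGC 2 1

Derivation:
Char 1 ('E'): step: R->1, L=0; E->plug->E->R->H->L->A->refl->C->L'->C->R'->G->plug->B
Char 2 ('E'): step: R->2, L=0; E->plug->E->R->E->L->E->refl->F->L'->G->R'->D->plug->D
Char 3 ('B'): step: R->3, L=0; B->plug->G->R->G->L->F->refl->E->L'->E->R'->H->plug->H
Char 4 ('H'): step: R->4, L=0; H->plug->H->R->G->L->F->refl->E->L'->E->R'->B->plug->G
Char 5 ('D'): step: R->5, L=0; D->plug->D->R->H->L->A->refl->C->L'->C->R'->F->plug->A
Char 6 ('F'): step: R->6, L=0; F->plug->A->R->A->L->B->refl->H->L'->F->R'->B->plug->G
Char 7 ('F'): step: R->7, L=0; F->plug->A->R->E->L->E->refl->F->L'->G->R'->F->plug->A
Char 8 ('G'): step: R->0, L->1 (L advanced); G->plug->B->R->B->L->B->refl->H->L'->G->R'->G->plug->B
Char 9 ('C'): step: R->1, L=1; C->plug->C->R->B->L->B->refl->H->L'->G->R'->B->plug->G
Char 10 ('E'): step: R->2, L=1; E->plug->E->R->E->L->G->refl->D->L'->D->R'->C->plug->C
Final: ciphertext=BDHGAGABGC, RIGHT=2, LEFT=1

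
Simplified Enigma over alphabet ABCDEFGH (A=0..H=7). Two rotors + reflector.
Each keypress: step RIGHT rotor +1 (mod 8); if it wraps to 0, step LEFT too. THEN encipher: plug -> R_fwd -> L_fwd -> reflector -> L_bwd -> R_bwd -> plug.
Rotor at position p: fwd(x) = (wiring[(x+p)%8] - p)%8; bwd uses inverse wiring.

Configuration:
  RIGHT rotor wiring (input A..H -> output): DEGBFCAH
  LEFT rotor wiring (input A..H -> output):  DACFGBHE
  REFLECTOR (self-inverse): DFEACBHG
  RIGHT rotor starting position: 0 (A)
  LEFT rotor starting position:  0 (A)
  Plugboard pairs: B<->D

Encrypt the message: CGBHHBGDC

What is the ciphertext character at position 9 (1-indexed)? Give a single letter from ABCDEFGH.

Char 1 ('C'): step: R->1, L=0; C->plug->C->R->A->L->D->refl->A->L'->B->R'->E->plug->E
Char 2 ('G'): step: R->2, L=0; G->plug->G->R->B->L->A->refl->D->L'->A->R'->D->plug->B
Char 3 ('B'): step: R->3, L=0; B->plug->D->R->F->L->B->refl->F->L'->D->R'->H->plug->H
Char 4 ('H'): step: R->4, L=0; H->plug->H->R->F->L->B->refl->F->L'->D->R'->D->plug->B
Char 5 ('H'): step: R->5, L=0; H->plug->H->R->A->L->D->refl->A->L'->B->R'->F->plug->F
Char 6 ('B'): step: R->6, L=0; B->plug->D->R->G->L->H->refl->G->L'->E->R'->H->plug->H
Char 7 ('G'): step: R->7, L=0; G->plug->G->R->D->L->F->refl->B->L'->F->R'->C->plug->C
Char 8 ('D'): step: R->0, L->1 (L advanced); D->plug->B->R->E->L->A->refl->D->L'->G->R'->C->plug->C
Char 9 ('C'): step: R->1, L=1; C->plug->C->R->A->L->H->refl->G->L'->F->R'->B->plug->D

D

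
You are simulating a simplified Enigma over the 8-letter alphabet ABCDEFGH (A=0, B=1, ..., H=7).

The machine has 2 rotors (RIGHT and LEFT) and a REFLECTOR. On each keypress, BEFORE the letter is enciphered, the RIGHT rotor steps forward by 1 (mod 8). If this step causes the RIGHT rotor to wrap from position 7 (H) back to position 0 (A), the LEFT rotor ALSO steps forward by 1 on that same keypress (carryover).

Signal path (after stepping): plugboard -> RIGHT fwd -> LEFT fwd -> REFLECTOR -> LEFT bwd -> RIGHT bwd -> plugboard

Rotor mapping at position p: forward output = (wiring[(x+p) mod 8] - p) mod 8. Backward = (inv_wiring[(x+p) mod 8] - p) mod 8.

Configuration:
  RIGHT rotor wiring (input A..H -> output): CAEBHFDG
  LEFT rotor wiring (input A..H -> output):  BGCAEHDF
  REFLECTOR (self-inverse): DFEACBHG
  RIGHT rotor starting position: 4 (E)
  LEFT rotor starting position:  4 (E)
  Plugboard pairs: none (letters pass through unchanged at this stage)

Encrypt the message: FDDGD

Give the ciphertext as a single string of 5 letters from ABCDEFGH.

Answer: DEABF

Derivation:
Char 1 ('F'): step: R->5, L=4; F->plug->F->R->H->L->E->refl->C->L'->F->R'->D->plug->D
Char 2 ('D'): step: R->6, L=4; D->plug->D->R->C->L->H->refl->G->L'->G->R'->E->plug->E
Char 3 ('D'): step: R->7, L=4; D->plug->D->R->F->L->C->refl->E->L'->H->R'->A->plug->A
Char 4 ('G'): step: R->0, L->5 (L advanced); G->plug->G->R->D->L->E->refl->C->L'->A->R'->B->plug->B
Char 5 ('D'): step: R->1, L=5; D->plug->D->R->G->L->D->refl->A->L'->C->R'->F->plug->F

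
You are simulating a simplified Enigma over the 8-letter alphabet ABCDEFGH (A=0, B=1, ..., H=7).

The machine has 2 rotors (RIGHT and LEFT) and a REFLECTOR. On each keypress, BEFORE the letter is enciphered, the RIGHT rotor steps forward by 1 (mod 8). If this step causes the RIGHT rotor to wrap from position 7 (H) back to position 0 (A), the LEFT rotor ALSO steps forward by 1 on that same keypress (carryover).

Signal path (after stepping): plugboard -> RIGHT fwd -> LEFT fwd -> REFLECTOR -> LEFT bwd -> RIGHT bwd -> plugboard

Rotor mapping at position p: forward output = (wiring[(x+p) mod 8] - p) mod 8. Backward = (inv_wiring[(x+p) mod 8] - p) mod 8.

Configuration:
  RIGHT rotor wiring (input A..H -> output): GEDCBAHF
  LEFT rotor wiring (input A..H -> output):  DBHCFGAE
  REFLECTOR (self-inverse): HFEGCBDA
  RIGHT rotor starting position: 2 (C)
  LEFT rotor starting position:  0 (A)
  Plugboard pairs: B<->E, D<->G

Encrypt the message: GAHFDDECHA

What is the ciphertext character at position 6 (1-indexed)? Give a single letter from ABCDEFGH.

Char 1 ('G'): step: R->3, L=0; G->plug->D->R->E->L->F->refl->B->L'->B->R'->G->plug->D
Char 2 ('A'): step: R->4, L=0; A->plug->A->R->F->L->G->refl->D->L'->A->R'->F->plug->F
Char 3 ('H'): step: R->5, L=0; H->plug->H->R->E->L->F->refl->B->L'->B->R'->D->plug->G
Char 4 ('F'): step: R->6, L=0; F->plug->F->R->E->L->F->refl->B->L'->B->R'->A->plug->A
Char 5 ('D'): step: R->7, L=0; D->plug->G->R->B->L->B->refl->F->L'->E->R'->D->plug->G
Char 6 ('D'): step: R->0, L->1 (L advanced); D->plug->G->R->H->L->C->refl->E->L'->D->R'->C->plug->C

C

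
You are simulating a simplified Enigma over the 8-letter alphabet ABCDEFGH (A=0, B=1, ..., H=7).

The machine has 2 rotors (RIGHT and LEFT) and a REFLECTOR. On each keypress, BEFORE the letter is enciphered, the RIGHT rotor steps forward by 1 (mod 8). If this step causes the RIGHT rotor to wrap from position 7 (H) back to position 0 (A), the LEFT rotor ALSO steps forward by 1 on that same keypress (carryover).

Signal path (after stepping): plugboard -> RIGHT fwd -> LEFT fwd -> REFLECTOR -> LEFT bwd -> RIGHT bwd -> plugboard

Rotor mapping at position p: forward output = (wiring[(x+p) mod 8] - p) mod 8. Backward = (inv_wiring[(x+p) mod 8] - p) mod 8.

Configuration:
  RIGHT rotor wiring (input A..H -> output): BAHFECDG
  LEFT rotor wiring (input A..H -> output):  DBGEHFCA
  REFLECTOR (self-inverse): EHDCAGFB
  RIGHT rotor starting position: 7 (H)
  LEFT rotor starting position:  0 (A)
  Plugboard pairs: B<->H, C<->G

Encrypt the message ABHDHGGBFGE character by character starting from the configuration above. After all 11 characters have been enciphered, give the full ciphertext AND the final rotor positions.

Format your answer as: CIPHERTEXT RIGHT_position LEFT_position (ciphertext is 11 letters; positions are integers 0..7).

Char 1 ('A'): step: R->0, L->1 (L advanced); A->plug->A->R->B->L->F->refl->G->L'->D->R'->G->plug->C
Char 2 ('B'): step: R->1, L=1; B->plug->H->R->A->L->A->refl->E->L'->E->R'->C->plug->G
Char 3 ('H'): step: R->2, L=1; H->plug->B->R->D->L->G->refl->F->L'->B->R'->E->plug->E
Char 4 ('D'): step: R->3, L=1; D->plug->D->R->A->L->A->refl->E->L'->E->R'->H->plug->B
Char 5 ('H'): step: R->4, L=1; H->plug->B->R->G->L->H->refl->B->L'->F->R'->E->plug->E
Char 6 ('G'): step: R->5, L=1; G->plug->C->R->B->L->F->refl->G->L'->D->R'->E->plug->E
Char 7 ('G'): step: R->6, L=1; G->plug->C->R->D->L->G->refl->F->L'->B->R'->E->plug->E
Char 8 ('B'): step: R->7, L=1; B->plug->H->R->E->L->E->refl->A->L'->A->R'->D->plug->D
Char 9 ('F'): step: R->0, L->2 (L advanced); F->plug->F->R->C->L->F->refl->G->L'->F->R'->D->plug->D
Char 10 ('G'): step: R->1, L=2; G->plug->C->R->E->L->A->refl->E->L'->A->R'->H->plug->B
Char 11 ('E'): step: R->2, L=2; E->plug->E->R->B->L->C->refl->D->L'->D->R'->B->plug->H
Final: ciphertext=CGEBEEEDDBH, RIGHT=2, LEFT=2

Answer: CGEBEEEDDBH 2 2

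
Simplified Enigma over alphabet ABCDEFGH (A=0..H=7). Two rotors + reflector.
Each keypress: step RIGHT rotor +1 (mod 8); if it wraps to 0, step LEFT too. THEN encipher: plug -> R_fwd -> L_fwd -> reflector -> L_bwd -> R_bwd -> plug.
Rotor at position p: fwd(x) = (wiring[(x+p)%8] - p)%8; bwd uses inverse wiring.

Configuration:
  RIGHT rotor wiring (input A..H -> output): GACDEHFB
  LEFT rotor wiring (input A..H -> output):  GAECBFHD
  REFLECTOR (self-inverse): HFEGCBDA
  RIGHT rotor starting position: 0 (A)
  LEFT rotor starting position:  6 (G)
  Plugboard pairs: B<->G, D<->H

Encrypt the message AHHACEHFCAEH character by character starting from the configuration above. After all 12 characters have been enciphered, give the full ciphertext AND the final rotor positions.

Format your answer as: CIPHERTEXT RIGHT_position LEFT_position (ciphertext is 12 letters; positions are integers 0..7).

Answer: CEDCBBFDHHCA 4 7

Derivation:
Char 1 ('A'): step: R->1, L=6; A->plug->A->R->H->L->H->refl->A->L'->C->R'->C->plug->C
Char 2 ('H'): step: R->2, L=6; H->plug->D->R->F->L->E->refl->C->L'->D->R'->E->plug->E
Char 3 ('H'): step: R->3, L=6; H->plug->D->R->C->L->A->refl->H->L'->H->R'->H->plug->D
Char 4 ('A'): step: R->4, L=6; A->plug->A->R->A->L->B->refl->F->L'->B->R'->C->plug->C
Char 5 ('C'): step: R->5, L=6; C->plug->C->R->E->L->G->refl->D->L'->G->R'->G->plug->B
Char 6 ('E'): step: R->6, L=6; E->plug->E->R->E->L->G->refl->D->L'->G->R'->G->plug->B
Char 7 ('H'): step: R->7, L=6; H->plug->D->R->D->L->C->refl->E->L'->F->R'->F->plug->F
Char 8 ('F'): step: R->0, L->7 (L advanced); F->plug->F->R->H->L->A->refl->H->L'->B->R'->H->plug->D
Char 9 ('C'): step: R->1, L=7; C->plug->C->R->C->L->B->refl->F->L'->D->R'->D->plug->H
Char 10 ('A'): step: R->2, L=7; A->plug->A->R->A->L->E->refl->C->L'->F->R'->D->plug->H
Char 11 ('E'): step: R->3, L=7; E->plug->E->R->G->L->G->refl->D->L'->E->R'->C->plug->C
Char 12 ('H'): step: R->4, L=7; H->plug->D->R->F->L->C->refl->E->L'->A->R'->A->plug->A
Final: ciphertext=CEDCBBFDHHCA, RIGHT=4, LEFT=7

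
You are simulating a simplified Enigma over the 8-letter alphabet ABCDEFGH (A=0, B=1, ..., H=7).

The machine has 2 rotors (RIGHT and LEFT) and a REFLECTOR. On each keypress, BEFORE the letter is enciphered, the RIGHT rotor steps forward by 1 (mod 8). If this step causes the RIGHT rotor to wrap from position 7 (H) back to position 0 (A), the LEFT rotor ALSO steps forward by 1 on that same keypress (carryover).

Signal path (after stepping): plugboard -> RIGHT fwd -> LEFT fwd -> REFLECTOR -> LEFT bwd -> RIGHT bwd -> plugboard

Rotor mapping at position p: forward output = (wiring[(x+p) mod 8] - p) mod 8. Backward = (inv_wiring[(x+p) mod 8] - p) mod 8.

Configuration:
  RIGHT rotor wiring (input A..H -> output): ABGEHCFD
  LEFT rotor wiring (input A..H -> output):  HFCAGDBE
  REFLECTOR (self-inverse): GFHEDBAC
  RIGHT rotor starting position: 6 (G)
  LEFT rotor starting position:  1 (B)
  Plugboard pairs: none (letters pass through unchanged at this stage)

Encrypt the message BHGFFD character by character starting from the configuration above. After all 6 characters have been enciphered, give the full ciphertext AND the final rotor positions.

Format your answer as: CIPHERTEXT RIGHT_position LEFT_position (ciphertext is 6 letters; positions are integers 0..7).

Answer: GCHDBG 4 2

Derivation:
Char 1 ('B'): step: R->7, L=1; B->plug->B->R->B->L->B->refl->F->L'->D->R'->G->plug->G
Char 2 ('H'): step: R->0, L->2 (L advanced); H->plug->H->R->D->L->B->refl->F->L'->G->R'->C->plug->C
Char 3 ('G'): step: R->1, L=2; G->plug->G->R->C->L->E->refl->D->L'->H->R'->H->plug->H
Char 4 ('F'): step: R->2, L=2; F->plug->F->R->B->L->G->refl->A->L'->A->R'->D->plug->D
Char 5 ('F'): step: R->3, L=2; F->plug->F->R->F->L->C->refl->H->L'->E->R'->B->plug->B
Char 6 ('D'): step: R->4, L=2; D->plug->D->R->H->L->D->refl->E->L'->C->R'->G->plug->G
Final: ciphertext=GCHDBG, RIGHT=4, LEFT=2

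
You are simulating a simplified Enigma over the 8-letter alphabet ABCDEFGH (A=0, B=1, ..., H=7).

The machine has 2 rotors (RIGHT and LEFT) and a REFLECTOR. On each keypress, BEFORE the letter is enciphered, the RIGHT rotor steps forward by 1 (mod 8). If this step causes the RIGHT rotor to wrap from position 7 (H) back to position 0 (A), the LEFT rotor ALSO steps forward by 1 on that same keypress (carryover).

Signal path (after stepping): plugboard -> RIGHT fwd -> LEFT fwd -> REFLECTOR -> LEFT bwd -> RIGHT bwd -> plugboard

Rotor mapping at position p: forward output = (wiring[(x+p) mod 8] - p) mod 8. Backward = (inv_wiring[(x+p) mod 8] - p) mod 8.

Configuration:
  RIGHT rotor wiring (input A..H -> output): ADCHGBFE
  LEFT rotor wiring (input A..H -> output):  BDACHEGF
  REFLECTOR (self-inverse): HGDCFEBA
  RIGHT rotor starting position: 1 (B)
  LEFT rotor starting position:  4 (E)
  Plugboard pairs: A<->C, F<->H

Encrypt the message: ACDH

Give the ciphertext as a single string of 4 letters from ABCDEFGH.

Char 1 ('A'): step: R->2, L=4; A->plug->C->R->E->L->F->refl->E->L'->G->R'->G->plug->G
Char 2 ('C'): step: R->3, L=4; C->plug->A->R->E->L->F->refl->E->L'->G->R'->C->plug->A
Char 3 ('D'): step: R->4, L=4; D->plug->D->R->A->L->D->refl->C->L'->C->R'->A->plug->C
Char 4 ('H'): step: R->5, L=4; H->plug->F->R->F->L->H->refl->A->L'->B->R'->H->plug->F

Answer: GACF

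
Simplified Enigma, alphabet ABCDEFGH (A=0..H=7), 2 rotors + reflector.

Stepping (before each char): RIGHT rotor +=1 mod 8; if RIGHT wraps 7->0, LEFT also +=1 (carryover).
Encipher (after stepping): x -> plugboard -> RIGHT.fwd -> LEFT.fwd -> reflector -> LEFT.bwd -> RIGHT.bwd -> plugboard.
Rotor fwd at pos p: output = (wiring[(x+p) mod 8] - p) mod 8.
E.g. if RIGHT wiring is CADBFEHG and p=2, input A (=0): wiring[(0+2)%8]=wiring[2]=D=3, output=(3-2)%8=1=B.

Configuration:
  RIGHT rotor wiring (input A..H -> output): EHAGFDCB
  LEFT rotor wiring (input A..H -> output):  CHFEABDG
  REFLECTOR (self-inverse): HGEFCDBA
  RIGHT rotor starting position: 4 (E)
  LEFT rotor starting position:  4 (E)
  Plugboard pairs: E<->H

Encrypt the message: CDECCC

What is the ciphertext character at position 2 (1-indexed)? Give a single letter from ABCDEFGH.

Char 1 ('C'): step: R->5, L=4; C->plug->C->R->E->L->G->refl->B->L'->G->R'->A->plug->A
Char 2 ('D'): step: R->6, L=4; D->plug->D->R->B->L->F->refl->D->L'->F->R'->H->plug->E

E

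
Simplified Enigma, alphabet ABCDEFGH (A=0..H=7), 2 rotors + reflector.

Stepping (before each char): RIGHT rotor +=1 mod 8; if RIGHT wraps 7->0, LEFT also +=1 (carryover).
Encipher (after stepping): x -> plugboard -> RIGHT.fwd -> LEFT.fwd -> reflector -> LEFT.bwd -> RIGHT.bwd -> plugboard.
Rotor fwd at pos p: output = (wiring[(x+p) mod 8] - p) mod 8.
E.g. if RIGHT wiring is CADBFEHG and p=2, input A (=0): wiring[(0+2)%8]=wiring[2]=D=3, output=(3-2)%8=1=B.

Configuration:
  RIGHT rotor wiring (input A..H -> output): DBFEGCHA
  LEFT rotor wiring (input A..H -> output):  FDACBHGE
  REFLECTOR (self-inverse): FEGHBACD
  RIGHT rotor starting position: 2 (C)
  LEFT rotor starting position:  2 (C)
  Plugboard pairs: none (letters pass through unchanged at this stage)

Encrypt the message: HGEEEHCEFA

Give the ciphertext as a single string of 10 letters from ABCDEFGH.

Char 1 ('H'): step: R->3, L=2; H->plug->H->R->C->L->H->refl->D->L'->G->R'->G->plug->G
Char 2 ('G'): step: R->4, L=2; G->plug->G->R->B->L->A->refl->F->L'->D->R'->C->plug->C
Char 3 ('E'): step: R->5, L=2; E->plug->E->R->E->L->E->refl->B->L'->H->R'->G->plug->G
Char 4 ('E'): step: R->6, L=2; E->plug->E->R->H->L->B->refl->E->L'->E->R'->H->plug->H
Char 5 ('E'): step: R->7, L=2; E->plug->E->R->F->L->C->refl->G->L'->A->R'->H->plug->H
Char 6 ('H'): step: R->0, L->3 (L advanced); H->plug->H->R->A->L->H->refl->D->L'->D->R'->A->plug->A
Char 7 ('C'): step: R->1, L=3; C->plug->C->R->D->L->D->refl->H->L'->A->R'->A->plug->A
Char 8 ('E'): step: R->2, L=3; E->plug->E->R->F->L->C->refl->G->L'->B->R'->G->plug->G
Char 9 ('F'): step: R->3, L=3; F->plug->F->R->A->L->H->refl->D->L'->D->R'->B->plug->B
Char 10 ('A'): step: R->4, L=3; A->plug->A->R->C->L->E->refl->B->L'->E->R'->D->plug->D

Answer: GCGHHAAGBD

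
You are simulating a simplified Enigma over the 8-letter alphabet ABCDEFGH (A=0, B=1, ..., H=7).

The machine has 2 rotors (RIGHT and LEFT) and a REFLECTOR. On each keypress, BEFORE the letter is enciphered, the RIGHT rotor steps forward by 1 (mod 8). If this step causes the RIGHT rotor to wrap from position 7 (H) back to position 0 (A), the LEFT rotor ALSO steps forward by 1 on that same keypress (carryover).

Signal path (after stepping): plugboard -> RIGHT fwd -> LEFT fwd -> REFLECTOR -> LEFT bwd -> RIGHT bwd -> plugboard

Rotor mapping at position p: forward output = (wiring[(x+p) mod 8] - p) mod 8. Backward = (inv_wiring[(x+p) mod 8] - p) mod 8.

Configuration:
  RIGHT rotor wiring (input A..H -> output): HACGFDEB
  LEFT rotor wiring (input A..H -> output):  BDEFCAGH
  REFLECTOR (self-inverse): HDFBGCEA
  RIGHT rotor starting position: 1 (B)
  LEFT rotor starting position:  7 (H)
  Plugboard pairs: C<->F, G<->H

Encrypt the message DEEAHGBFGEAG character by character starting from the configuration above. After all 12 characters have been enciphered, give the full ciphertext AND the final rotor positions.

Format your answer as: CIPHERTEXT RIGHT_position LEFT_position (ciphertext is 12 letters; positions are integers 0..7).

Char 1 ('D'): step: R->2, L=7; D->plug->D->R->B->L->C->refl->F->L'->D->R'->C->plug->F
Char 2 ('E'): step: R->3, L=7; E->plug->E->R->G->L->B->refl->D->L'->F->R'->G->plug->H
Char 3 ('E'): step: R->4, L=7; E->plug->E->R->D->L->F->refl->C->L'->B->R'->A->plug->A
Char 4 ('A'): step: R->5, L=7; A->plug->A->R->G->L->B->refl->D->L'->F->R'->F->plug->C
Char 5 ('H'): step: R->6, L=7; H->plug->G->R->H->L->H->refl->A->L'->A->R'->F->plug->C
Char 6 ('G'): step: R->7, L=7; G->plug->H->R->F->L->D->refl->B->L'->G->R'->F->plug->C
Char 7 ('B'): step: R->0, L->0 (L advanced); B->plug->B->R->A->L->B->refl->D->L'->B->R'->H->plug->G
Char 8 ('F'): step: R->1, L=0; F->plug->C->R->F->L->A->refl->H->L'->H->R'->A->plug->A
Char 9 ('G'): step: R->2, L=0; G->plug->H->R->G->L->G->refl->E->L'->C->R'->E->plug->E
Char 10 ('E'): step: R->3, L=0; E->plug->E->R->G->L->G->refl->E->L'->C->R'->B->plug->B
Char 11 ('A'): step: R->4, L=0; A->plug->A->R->B->L->D->refl->B->L'->A->R'->C->plug->F
Char 12 ('G'): step: R->5, L=0; G->plug->H->R->A->L->B->refl->D->L'->B->R'->G->plug->H
Final: ciphertext=FHACCCGAEBFH, RIGHT=5, LEFT=0

Answer: FHACCCGAEBFH 5 0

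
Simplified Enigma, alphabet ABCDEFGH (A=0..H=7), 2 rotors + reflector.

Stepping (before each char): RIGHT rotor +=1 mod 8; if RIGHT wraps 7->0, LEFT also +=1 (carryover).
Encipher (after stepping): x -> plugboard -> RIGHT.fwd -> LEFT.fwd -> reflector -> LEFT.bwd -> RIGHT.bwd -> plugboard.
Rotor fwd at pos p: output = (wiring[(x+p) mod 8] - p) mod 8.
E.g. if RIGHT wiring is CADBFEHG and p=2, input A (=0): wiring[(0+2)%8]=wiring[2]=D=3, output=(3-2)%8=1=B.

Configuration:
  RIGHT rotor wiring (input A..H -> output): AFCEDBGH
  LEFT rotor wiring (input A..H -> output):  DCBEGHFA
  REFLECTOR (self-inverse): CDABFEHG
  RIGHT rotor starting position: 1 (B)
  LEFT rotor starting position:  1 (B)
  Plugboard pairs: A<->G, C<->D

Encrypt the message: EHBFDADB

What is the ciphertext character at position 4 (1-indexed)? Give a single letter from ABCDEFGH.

Char 1 ('E'): step: R->2, L=1; E->plug->E->R->E->L->G->refl->H->L'->G->R'->G->plug->A
Char 2 ('H'): step: R->3, L=1; H->plug->H->R->H->L->C->refl->A->L'->B->R'->A->plug->G
Char 3 ('B'): step: R->4, L=1; B->plug->B->R->F->L->E->refl->F->L'->D->R'->D->plug->C
Char 4 ('F'): step: R->5, L=1; F->plug->F->R->F->L->E->refl->F->L'->D->R'->D->plug->C

C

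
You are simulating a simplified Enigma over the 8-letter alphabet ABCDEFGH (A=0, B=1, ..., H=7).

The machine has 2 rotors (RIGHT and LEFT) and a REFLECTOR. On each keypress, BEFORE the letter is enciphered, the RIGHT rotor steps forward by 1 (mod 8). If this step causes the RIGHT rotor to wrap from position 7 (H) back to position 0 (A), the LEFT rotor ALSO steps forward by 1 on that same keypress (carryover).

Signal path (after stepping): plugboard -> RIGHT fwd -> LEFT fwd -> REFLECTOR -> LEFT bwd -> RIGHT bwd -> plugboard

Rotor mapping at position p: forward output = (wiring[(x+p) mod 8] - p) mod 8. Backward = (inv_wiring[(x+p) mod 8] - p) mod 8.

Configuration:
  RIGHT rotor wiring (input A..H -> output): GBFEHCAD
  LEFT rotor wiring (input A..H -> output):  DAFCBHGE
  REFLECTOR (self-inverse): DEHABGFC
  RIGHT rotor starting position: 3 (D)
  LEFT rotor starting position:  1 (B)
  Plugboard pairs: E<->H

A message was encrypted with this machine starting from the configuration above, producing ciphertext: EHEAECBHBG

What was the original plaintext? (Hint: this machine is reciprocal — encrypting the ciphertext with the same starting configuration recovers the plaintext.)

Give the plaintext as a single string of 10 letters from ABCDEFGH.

Answer: DABHHFCACB

Derivation:
Char 1 ('E'): step: R->4, L=1; E->plug->H->R->A->L->H->refl->C->L'->H->R'->D->plug->D
Char 2 ('H'): step: R->5, L=1; H->plug->E->R->E->L->G->refl->F->L'->F->R'->A->plug->A
Char 3 ('E'): step: R->6, L=1; E->plug->H->R->E->L->G->refl->F->L'->F->R'->B->plug->B
Char 4 ('A'): step: R->7, L=1; A->plug->A->R->E->L->G->refl->F->L'->F->R'->E->plug->H
Char 5 ('E'): step: R->0, L->2 (L advanced); E->plug->H->R->D->L->F->refl->G->L'->H->R'->E->plug->H
Char 6 ('C'): step: R->1, L=2; C->plug->C->R->D->L->F->refl->G->L'->H->R'->F->plug->F
Char 7 ('B'): step: R->2, L=2; B->plug->B->R->C->L->H->refl->C->L'->F->R'->C->plug->C
Char 8 ('H'): step: R->3, L=2; H->plug->E->R->A->L->D->refl->A->L'->B->R'->A->plug->A
Char 9 ('B'): step: R->4, L=2; B->plug->B->R->G->L->B->refl->E->L'->E->R'->C->plug->C
Char 10 ('G'): step: R->5, L=2; G->plug->G->R->H->L->G->refl->F->L'->D->R'->B->plug->B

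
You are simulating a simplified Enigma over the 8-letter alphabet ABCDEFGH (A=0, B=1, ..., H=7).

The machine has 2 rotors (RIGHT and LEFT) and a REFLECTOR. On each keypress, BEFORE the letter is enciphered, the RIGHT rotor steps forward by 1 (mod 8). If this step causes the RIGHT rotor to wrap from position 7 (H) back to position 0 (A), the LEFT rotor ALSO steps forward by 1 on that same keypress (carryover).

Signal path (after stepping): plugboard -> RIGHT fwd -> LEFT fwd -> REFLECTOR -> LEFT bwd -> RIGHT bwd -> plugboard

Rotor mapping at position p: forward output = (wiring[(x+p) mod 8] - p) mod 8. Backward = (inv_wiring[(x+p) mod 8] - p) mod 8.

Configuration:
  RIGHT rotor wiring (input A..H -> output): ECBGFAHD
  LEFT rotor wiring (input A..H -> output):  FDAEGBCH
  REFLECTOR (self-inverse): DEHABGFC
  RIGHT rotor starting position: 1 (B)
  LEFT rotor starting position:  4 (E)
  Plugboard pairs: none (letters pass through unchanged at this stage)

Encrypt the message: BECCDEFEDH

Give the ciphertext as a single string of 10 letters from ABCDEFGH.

Answer: DCDFCCGBGB

Derivation:
Char 1 ('B'): step: R->2, L=4; B->plug->B->R->E->L->B->refl->E->L'->G->R'->D->plug->D
Char 2 ('E'): step: R->3, L=4; E->plug->E->R->A->L->C->refl->H->L'->F->R'->C->plug->C
Char 3 ('C'): step: R->4, L=4; C->plug->C->R->D->L->D->refl->A->L'->H->R'->D->plug->D
Char 4 ('C'): step: R->5, L=4; C->plug->C->R->G->L->E->refl->B->L'->E->R'->F->plug->F
Char 5 ('D'): step: R->6, L=4; D->plug->D->R->E->L->B->refl->E->L'->G->R'->C->plug->C
Char 6 ('E'): step: R->7, L=4; E->plug->E->R->H->L->A->refl->D->L'->D->R'->C->plug->C
Char 7 ('F'): step: R->0, L->5 (L advanced); F->plug->F->R->A->L->E->refl->B->L'->H->R'->G->plug->G
Char 8 ('E'): step: R->1, L=5; E->plug->E->R->H->L->B->refl->E->L'->A->R'->B->plug->B
Char 9 ('D'): step: R->2, L=5; D->plug->D->R->G->L->H->refl->C->L'->C->R'->G->plug->G
Char 10 ('H'): step: R->3, L=5; H->plug->H->R->G->L->H->refl->C->L'->C->R'->B->plug->B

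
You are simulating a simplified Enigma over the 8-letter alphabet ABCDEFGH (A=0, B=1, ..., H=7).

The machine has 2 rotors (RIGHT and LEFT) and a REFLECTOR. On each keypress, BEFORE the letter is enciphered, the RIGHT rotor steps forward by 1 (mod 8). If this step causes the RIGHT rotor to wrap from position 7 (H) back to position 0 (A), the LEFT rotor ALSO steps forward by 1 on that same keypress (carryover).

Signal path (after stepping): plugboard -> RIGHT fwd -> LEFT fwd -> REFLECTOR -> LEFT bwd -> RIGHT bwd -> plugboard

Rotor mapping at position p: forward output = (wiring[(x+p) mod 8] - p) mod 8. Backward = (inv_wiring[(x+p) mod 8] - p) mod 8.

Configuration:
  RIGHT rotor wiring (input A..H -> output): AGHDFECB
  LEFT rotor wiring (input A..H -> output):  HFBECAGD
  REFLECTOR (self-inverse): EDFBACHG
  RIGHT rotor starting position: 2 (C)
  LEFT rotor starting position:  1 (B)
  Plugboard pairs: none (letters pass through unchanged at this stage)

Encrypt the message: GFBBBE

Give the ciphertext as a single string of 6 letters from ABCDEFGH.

Answer: BGGCDC

Derivation:
Char 1 ('G'): step: R->3, L=1; G->plug->G->R->D->L->B->refl->D->L'->C->R'->B->plug->B
Char 2 ('F'): step: R->4, L=1; F->plug->F->R->C->L->D->refl->B->L'->D->R'->G->plug->G
Char 3 ('B'): step: R->5, L=1; B->plug->B->R->F->L->F->refl->C->L'->G->R'->G->plug->G
Char 4 ('B'): step: R->6, L=1; B->plug->B->R->D->L->B->refl->D->L'->C->R'->C->plug->C
Char 5 ('B'): step: R->7, L=1; B->plug->B->R->B->L->A->refl->E->L'->A->R'->D->plug->D
Char 6 ('E'): step: R->0, L->2 (L advanced); E->plug->E->R->F->L->B->refl->D->L'->H->R'->C->plug->C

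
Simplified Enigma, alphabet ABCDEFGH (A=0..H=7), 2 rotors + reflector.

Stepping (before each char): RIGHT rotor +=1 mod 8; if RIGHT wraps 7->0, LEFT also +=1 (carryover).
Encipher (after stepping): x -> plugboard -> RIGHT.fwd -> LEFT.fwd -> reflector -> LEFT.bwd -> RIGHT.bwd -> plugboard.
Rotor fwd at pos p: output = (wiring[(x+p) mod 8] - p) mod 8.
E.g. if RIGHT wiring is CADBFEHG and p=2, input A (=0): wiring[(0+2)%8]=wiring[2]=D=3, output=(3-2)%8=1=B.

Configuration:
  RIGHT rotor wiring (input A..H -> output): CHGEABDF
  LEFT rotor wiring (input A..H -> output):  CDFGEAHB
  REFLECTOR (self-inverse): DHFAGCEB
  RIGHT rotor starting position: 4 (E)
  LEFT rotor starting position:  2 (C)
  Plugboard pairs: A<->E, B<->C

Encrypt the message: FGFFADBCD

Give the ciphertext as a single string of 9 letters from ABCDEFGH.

Answer: HBCHECDDF

Derivation:
Char 1 ('F'): step: R->5, L=2; F->plug->F->R->B->L->E->refl->G->L'->D->R'->H->plug->H
Char 2 ('G'): step: R->6, L=2; G->plug->G->R->C->L->C->refl->F->L'->E->R'->C->plug->B
Char 3 ('F'): step: R->7, L=2; F->plug->F->R->B->L->E->refl->G->L'->D->R'->B->plug->C
Char 4 ('F'): step: R->0, L->3 (L advanced); F->plug->F->R->B->L->B->refl->H->L'->F->R'->H->plug->H
Char 5 ('A'): step: R->1, L=3; A->plug->E->R->A->L->D->refl->A->L'->G->R'->A->plug->E
Char 6 ('D'): step: R->2, L=3; D->plug->D->R->H->L->C->refl->F->L'->C->R'->B->plug->C
Char 7 ('B'): step: R->3, L=3; B->plug->C->R->G->L->A->refl->D->L'->A->R'->D->plug->D
Char 8 ('C'): step: R->4, L=3; C->plug->B->R->F->L->H->refl->B->L'->B->R'->D->plug->D
Char 9 ('D'): step: R->5, L=3; D->plug->D->R->F->L->H->refl->B->L'->B->R'->F->plug->F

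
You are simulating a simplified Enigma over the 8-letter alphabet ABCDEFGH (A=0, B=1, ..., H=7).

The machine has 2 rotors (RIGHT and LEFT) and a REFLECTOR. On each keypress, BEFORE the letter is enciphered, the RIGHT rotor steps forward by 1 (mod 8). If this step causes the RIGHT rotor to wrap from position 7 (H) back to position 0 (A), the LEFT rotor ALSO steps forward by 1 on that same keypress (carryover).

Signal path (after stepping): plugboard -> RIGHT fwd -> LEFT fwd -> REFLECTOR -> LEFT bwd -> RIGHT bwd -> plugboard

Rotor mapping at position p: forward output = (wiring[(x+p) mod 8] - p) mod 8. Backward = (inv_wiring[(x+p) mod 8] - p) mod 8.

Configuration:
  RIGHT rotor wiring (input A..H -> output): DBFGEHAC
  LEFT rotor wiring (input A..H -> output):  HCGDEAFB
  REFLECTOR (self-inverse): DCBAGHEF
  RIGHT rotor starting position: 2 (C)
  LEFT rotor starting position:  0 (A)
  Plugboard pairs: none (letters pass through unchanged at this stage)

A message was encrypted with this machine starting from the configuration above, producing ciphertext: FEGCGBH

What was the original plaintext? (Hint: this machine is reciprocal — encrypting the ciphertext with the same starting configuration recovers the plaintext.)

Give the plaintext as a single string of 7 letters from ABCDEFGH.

Answer: GGHDDEA

Derivation:
Char 1 ('F'): step: R->3, L=0; F->plug->F->R->A->L->H->refl->F->L'->G->R'->G->plug->G
Char 2 ('E'): step: R->4, L=0; E->plug->E->R->H->L->B->refl->C->L'->B->R'->G->plug->G
Char 3 ('G'): step: R->5, L=0; G->plug->G->R->B->L->C->refl->B->L'->H->R'->H->plug->H
Char 4 ('C'): step: R->6, L=0; C->plug->C->R->F->L->A->refl->D->L'->D->R'->D->plug->D
Char 5 ('G'): step: R->7, L=0; G->plug->G->R->A->L->H->refl->F->L'->G->R'->D->plug->D
Char 6 ('B'): step: R->0, L->1 (L advanced); B->plug->B->R->B->L->F->refl->H->L'->E->R'->E->plug->E
Char 7 ('H'): step: R->1, L=1; H->plug->H->R->C->L->C->refl->B->L'->A->R'->A->plug->A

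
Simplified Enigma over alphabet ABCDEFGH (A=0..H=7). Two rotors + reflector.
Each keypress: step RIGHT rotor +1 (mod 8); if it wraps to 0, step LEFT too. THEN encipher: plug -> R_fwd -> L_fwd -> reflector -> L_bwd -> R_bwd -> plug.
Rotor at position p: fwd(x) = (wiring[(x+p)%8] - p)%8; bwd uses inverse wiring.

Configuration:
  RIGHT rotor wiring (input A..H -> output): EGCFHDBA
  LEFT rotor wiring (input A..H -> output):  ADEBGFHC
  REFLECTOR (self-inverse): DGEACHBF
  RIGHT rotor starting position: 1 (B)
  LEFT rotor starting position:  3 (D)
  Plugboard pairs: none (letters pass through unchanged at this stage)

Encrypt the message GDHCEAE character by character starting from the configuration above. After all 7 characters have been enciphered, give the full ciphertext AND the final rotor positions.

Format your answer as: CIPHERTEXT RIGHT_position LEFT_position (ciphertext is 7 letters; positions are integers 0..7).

Answer: BFGHHED 0 4

Derivation:
Char 1 ('G'): step: R->2, L=3; G->plug->G->R->C->L->C->refl->E->L'->D->R'->B->plug->B
Char 2 ('D'): step: R->3, L=3; D->plug->D->R->G->L->A->refl->D->L'->B->R'->F->plug->F
Char 3 ('H'): step: R->4, L=3; H->plug->H->R->B->L->D->refl->A->L'->G->R'->G->plug->G
Char 4 ('C'): step: R->5, L=3; C->plug->C->R->D->L->E->refl->C->L'->C->R'->H->plug->H
Char 5 ('E'): step: R->6, L=3; E->plug->E->R->E->L->H->refl->F->L'->F->R'->H->plug->H
Char 6 ('A'): step: R->7, L=3; A->plug->A->R->B->L->D->refl->A->L'->G->R'->E->plug->E
Char 7 ('E'): step: R->0, L->4 (L advanced); E->plug->E->R->H->L->F->refl->H->L'->F->R'->D->plug->D
Final: ciphertext=BFGHHED, RIGHT=0, LEFT=4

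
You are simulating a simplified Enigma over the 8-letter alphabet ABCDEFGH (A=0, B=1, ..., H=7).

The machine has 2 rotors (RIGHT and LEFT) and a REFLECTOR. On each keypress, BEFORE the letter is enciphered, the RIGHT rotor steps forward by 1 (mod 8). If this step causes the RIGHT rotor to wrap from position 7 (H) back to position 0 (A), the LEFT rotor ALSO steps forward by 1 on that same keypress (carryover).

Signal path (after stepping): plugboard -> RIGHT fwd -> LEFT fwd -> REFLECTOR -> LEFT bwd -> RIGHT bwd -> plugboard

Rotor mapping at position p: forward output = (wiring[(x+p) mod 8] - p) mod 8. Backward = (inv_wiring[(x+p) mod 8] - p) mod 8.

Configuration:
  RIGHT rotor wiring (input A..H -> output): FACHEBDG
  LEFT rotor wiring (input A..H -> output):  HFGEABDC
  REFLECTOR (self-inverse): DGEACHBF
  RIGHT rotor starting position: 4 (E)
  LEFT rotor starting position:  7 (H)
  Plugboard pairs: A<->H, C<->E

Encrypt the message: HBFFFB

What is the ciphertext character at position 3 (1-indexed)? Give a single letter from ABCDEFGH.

Char 1 ('H'): step: R->5, L=7; H->plug->A->R->E->L->F->refl->H->L'->D->R'->E->plug->C
Char 2 ('B'): step: R->6, L=7; B->plug->B->R->A->L->D->refl->A->L'->B->R'->F->plug->F
Char 3 ('F'): step: R->7, L=7; F->plug->F->R->F->L->B->refl->G->L'->C->R'->G->plug->G

G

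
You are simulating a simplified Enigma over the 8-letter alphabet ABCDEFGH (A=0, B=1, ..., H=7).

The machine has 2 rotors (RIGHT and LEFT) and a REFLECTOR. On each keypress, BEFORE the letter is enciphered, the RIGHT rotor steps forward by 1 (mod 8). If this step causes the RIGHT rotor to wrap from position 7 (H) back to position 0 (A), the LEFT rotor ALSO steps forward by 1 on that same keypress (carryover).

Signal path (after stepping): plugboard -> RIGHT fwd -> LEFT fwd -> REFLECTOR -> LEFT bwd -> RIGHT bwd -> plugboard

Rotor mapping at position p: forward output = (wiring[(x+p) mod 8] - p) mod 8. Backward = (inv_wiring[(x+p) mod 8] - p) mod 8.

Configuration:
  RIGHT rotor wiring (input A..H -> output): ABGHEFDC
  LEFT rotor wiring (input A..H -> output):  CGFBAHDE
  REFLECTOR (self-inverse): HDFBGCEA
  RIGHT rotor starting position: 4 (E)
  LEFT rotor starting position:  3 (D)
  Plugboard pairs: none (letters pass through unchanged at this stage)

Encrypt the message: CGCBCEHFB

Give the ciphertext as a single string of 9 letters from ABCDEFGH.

Answer: DBECGGCCF

Derivation:
Char 1 ('C'): step: R->5, L=3; C->plug->C->R->F->L->H->refl->A->L'->D->R'->D->plug->D
Char 2 ('G'): step: R->6, L=3; G->plug->G->R->G->L->D->refl->B->L'->E->R'->B->plug->B
Char 3 ('C'): step: R->7, L=3; C->plug->C->R->C->L->E->refl->G->L'->A->R'->E->plug->E
Char 4 ('B'): step: R->0, L->4 (L advanced); B->plug->B->R->B->L->D->refl->B->L'->G->R'->C->plug->C
Char 5 ('C'): step: R->1, L=4; C->plug->C->R->G->L->B->refl->D->L'->B->R'->G->plug->G
Char 6 ('E'): step: R->2, L=4; E->plug->E->R->B->L->D->refl->B->L'->G->R'->G->plug->G
Char 7 ('H'): step: R->3, L=4; H->plug->H->R->D->L->A->refl->H->L'->C->R'->C->plug->C
Char 8 ('F'): step: R->4, L=4; F->plug->F->R->F->L->C->refl->F->L'->H->R'->C->plug->C
Char 9 ('B'): step: R->5, L=4; B->plug->B->R->G->L->B->refl->D->L'->B->R'->F->plug->F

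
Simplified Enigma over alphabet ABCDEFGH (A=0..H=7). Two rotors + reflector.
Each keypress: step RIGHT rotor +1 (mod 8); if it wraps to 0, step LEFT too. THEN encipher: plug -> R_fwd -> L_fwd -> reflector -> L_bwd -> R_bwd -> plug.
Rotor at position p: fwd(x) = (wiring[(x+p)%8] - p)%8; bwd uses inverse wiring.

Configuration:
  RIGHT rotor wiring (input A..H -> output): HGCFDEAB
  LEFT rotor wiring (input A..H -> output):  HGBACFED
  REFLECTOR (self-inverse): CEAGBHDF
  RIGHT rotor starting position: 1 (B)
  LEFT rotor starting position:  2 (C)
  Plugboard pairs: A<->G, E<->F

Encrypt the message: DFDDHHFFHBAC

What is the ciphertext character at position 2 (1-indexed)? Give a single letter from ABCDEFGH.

Char 1 ('D'): step: R->2, L=2; D->plug->D->R->C->L->A->refl->C->L'->E->R'->H->plug->H
Char 2 ('F'): step: R->3, L=2; F->plug->E->R->G->L->F->refl->H->L'->A->R'->B->plug->B

B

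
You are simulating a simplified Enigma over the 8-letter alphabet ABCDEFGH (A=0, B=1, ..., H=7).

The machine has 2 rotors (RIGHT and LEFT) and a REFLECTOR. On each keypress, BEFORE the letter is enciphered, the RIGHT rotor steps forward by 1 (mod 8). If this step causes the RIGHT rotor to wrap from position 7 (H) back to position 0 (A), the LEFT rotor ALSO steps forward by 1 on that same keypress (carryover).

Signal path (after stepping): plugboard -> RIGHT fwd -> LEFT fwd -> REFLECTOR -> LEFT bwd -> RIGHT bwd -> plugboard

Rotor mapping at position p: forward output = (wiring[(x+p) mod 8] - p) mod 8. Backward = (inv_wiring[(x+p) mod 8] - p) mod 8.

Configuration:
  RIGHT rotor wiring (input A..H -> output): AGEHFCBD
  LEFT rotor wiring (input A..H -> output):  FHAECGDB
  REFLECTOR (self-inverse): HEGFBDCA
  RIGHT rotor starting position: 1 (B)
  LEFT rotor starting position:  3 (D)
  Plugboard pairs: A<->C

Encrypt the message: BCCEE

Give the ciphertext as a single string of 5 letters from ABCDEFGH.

Char 1 ('B'): step: R->2, L=3; B->plug->B->R->F->L->C->refl->G->L'->E->R'->H->plug->H
Char 2 ('C'): step: R->3, L=3; C->plug->A->R->E->L->G->refl->C->L'->F->R'->F->plug->F
Char 3 ('C'): step: R->4, L=3; C->plug->A->R->B->L->H->refl->A->L'->D->R'->H->plug->H
Char 4 ('E'): step: R->5, L=3; E->plug->E->R->B->L->H->refl->A->L'->D->R'->D->plug->D
Char 5 ('E'): step: R->6, L=3; E->plug->E->R->G->L->E->refl->B->L'->A->R'->D->plug->D

Answer: HFHDD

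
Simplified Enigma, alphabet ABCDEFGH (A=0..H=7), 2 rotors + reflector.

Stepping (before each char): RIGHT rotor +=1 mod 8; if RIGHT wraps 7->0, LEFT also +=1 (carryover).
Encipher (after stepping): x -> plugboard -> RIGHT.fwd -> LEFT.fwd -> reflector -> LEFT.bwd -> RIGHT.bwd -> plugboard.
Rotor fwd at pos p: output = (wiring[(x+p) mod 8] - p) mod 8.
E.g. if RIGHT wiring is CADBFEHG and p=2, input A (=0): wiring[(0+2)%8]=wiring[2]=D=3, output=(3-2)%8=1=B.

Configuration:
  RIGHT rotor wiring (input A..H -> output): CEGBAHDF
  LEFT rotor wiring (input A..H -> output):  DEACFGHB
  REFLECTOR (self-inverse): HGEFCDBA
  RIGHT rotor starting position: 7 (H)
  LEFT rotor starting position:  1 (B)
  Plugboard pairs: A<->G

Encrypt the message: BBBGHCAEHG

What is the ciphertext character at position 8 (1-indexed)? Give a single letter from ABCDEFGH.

Char 1 ('B'): step: R->0, L->2 (L advanced); B->plug->B->R->E->L->F->refl->D->L'->C->R'->A->plug->G
Char 2 ('B'): step: R->1, L=2; B->plug->B->R->F->L->H->refl->A->L'->B->R'->H->plug->H
Char 3 ('B'): step: R->2, L=2; B->plug->B->R->H->L->C->refl->E->L'->D->R'->F->plug->F
Char 4 ('G'): step: R->3, L=2; G->plug->A->R->G->L->B->refl->G->L'->A->R'->D->plug->D
Char 5 ('H'): step: R->4, L=2; H->plug->H->R->F->L->H->refl->A->L'->B->R'->D->plug->D
Char 6 ('C'): step: R->5, L=2; C->plug->C->R->A->L->G->refl->B->L'->G->R'->B->plug->B
Char 7 ('A'): step: R->6, L=2; A->plug->G->R->C->L->D->refl->F->L'->E->R'->C->plug->C
Char 8 ('E'): step: R->7, L=2; E->plug->E->R->C->L->D->refl->F->L'->E->R'->H->plug->H

H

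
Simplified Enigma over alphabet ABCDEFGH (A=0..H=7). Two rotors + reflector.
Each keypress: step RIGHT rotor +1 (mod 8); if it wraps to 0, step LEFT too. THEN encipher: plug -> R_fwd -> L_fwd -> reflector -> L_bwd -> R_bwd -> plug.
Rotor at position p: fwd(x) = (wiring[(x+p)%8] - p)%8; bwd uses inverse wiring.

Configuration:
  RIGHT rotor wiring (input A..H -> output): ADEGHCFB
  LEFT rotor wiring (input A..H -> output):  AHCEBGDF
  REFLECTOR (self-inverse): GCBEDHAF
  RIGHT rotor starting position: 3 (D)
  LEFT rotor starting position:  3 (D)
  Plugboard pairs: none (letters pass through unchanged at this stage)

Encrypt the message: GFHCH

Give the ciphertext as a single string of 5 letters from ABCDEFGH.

Answer: EAFFB

Derivation:
Char 1 ('G'): step: R->4, L=3; G->plug->G->R->A->L->B->refl->C->L'->E->R'->E->plug->E
Char 2 ('F'): step: R->5, L=3; F->plug->F->R->H->L->H->refl->F->L'->F->R'->A->plug->A
Char 3 ('H'): step: R->6, L=3; H->plug->H->R->E->L->C->refl->B->L'->A->R'->F->plug->F
Char 4 ('C'): step: R->7, L=3; C->plug->C->R->E->L->C->refl->B->L'->A->R'->F->plug->F
Char 5 ('H'): step: R->0, L->4 (L advanced); H->plug->H->R->B->L->C->refl->B->L'->D->R'->B->plug->B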